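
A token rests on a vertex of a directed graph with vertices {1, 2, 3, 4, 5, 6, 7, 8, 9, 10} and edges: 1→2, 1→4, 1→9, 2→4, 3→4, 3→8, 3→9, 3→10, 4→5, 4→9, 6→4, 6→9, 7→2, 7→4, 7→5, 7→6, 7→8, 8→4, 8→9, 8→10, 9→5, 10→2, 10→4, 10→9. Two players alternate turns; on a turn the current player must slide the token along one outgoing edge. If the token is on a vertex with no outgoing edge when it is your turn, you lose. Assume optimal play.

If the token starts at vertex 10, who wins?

Work bottom-up. With no move the player to move loses. Otherwise the position is W if at least one move leads to an L position for the opponent, and L if every move leads to a W.
Every edge goes from a vertex to one that appears earlier in the order 5, 9, 4, 2, 10, 8, 3, 1, 6, 7, so processing vertices in that order labels each vertex after all of its successors.
5: no outgoing edge → L
9: can move to 5, which is L ⇒ W
4: can move to 5, which is L ⇒ W
2: the only move is to 4(W), a W ⇒ L
10: can move to 2, which is L ⇒ W
8: moves to 10(W), 4(W), 9(W); every one is W ⇒ L
3: can move to 8, which is L ⇒ W
1: can move to 2, which is L ⇒ W
6: moves to 4(W), 9(W); every one is W ⇒ L
7: can move to 6, which is L ⇒ W
From 10 the player to move can move to 2, reaching an L position.

The first player wins.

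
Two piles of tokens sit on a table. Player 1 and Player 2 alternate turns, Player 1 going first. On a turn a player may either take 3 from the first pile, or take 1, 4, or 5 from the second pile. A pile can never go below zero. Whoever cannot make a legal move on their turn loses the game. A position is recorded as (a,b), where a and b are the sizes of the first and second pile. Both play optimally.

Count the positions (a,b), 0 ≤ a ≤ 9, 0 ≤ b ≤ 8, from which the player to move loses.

26

Use the standard recursion: the mover loses at a terminal position; elsewhere, the mover wins exactly when some move hands the opponent an L position.
Every move lowers a or b (never raises either), so fill the grid row by row in increasing a, and left to right within a row: each cell's successors are then already labelled.
      b=0  b=1  b=2  b=3  b=4  b=5  b=6  b=7  b=8
a=0:    L    W    L    W    W    W    W    W    L
a=1:    L    W    L    W    W    W    W    W    L
a=2:    L    W    L    W    W    W    W    W    L
a=3:    W    L    W    L    W    W    W    W    W
a=4:    W    L    W    L    W    W    W    W    W
a=5:    W    L    W    L    W    W    W    W    W
a=6:    L    W    L    W    W    W    W    W    L
a=7:    L    W    L    W    W    W    W    W    L
a=8:    L    W    L    W    W    W    W    W    L
a=9:    W    L    W    L    W    W    W    W    W
Cells with no legal move (terminal, hence L): (0,0), (1,0), (2,0).
The remaining L cells, each justified by listing all of its moves:
(0,2): only reaches (0,1)(W), which is W → L
(0,8): only reaches (0,7)(W), (0,4)(W), (0,3)(W), all W → L
(1,2): only reaches (1,1)(W), which is W → L
(1,8): only reaches (1,7)(W), (1,4)(W), (1,3)(W), all W → L
(2,2): only reaches (2,1)(W), which is W → L
(2,8): only reaches (2,7)(W), (2,4)(W), (2,3)(W), all W → L
(3,1): only reaches (0,1)(W), (3,0)(W), all W → L
(3,3): only reaches (0,3)(W), (3,2)(W), all W → L
(4,1): only reaches (1,1)(W), (4,0)(W), all W → L
(4,3): only reaches (1,3)(W), (4,2)(W), all W → L
(5,1): only reaches (2,1)(W), (5,0)(W), all W → L
(5,3): only reaches (2,3)(W), (5,2)(W), all W → L
(6,0): only reaches (3,0)(W), which is W → L
(6,2): only reaches (3,2)(W), (6,1)(W), all W → L
(6,8): only reaches (3,8)(W), (6,7)(W), (6,4)(W), (6,3)(W), all W → L
(7,0): only reaches (4,0)(W), which is W → L
(7,2): only reaches (4,2)(W), (7,1)(W), all W → L
(7,8): only reaches (4,8)(W), (7,7)(W), (7,4)(W), (7,3)(W), all W → L
(8,0): only reaches (5,0)(W), which is W → L
(8,2): only reaches (5,2)(W), (8,1)(W), all W → L
(8,8): only reaches (5,8)(W), (8,7)(W), (8,4)(W), (8,3)(W), all W → L
(9,1): only reaches (6,1)(W), (9,0)(W), all W → L
(9,3): only reaches (6,3)(W), (9,2)(W), all W → L
Every other cell has at least one move into one of the L cells above, so it is W.
L cells per row: a=0: 3, a=1: 3, a=2: 3, a=3: 2, a=4: 2, a=5: 2, a=6: 3, a=7: 3, a=8: 3, a=9: 2; total 26.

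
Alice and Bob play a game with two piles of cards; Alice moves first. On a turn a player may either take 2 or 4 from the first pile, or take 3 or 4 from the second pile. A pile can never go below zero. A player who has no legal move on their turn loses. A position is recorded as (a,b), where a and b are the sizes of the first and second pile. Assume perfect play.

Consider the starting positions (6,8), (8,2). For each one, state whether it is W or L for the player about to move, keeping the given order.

(6,8): L, (8,2): W

Classify positions by backward induction: terminal positions (no move available) are L. From any other position, the mover wins iff some move reaches an L.
No move ever increases a pile, so every position that can arise here has a ≤ 8 and b ≤ 8; it is enough to label the cells with 0 ≤ a ≤ 8 and 0 ≤ b ≤ 8.
Every move lowers a or b (never raises either), so fill the grid row by row in increasing a, and left to right within a row: each cell's successors are then already labelled.
      b=0  b=1  b=2  b=3  b=4  b=5  b=6  b=7  b=8
a=0:    L    L    L    W    W    W    W    L    L
a=1:    L    L    L    W    W    W    W    L    L
a=2:    W    W    W    L    L    L    W    W    W
a=3:    W    W    W    L    L    L    W    W    W
a=4:    W    W    W    W    W    W    L    W    W
a=5:    W    W    W    W    W    W    L    W    W
a=6:    L    L    L    W    W    W    W    L    L
a=7:    L    L    L    W    W    W    W    L    L
a=8:    W    W    W    L    L    L    W    W    W
Cells with no legal move (terminal, hence L): (0,0), (0,1), (0,2), (1,0), (1,1), (1,2).
The remaining L cells, each justified by listing all of its moves:
(0,7): moves to (0,4)(W), (0,3)(W); every one is W ⇒ L
(0,8): moves to (0,5)(W), (0,4)(W); every one is W ⇒ L
(1,7): moves to (1,4)(W), (1,3)(W); every one is W ⇒ L
(1,8): moves to (1,5)(W), (1,4)(W); every one is W ⇒ L
(2,3): moves to (0,3)(W), (2,0)(W); every one is W ⇒ L
(2,4): moves to (0,4)(W), (2,1)(W), (2,0)(W); every one is W ⇒ L
(2,5): moves to (0,5)(W), (2,2)(W), (2,1)(W); every one is W ⇒ L
(3,3): moves to (1,3)(W), (3,0)(W); every one is W ⇒ L
(3,4): moves to (1,4)(W), (3,1)(W), (3,0)(W); every one is W ⇒ L
(3,5): moves to (1,5)(W), (3,2)(W), (3,1)(W); every one is W ⇒ L
(4,6): moves to (2,6)(W), (0,6)(W), (4,3)(W), (4,2)(W); every one is W ⇒ L
(5,6): moves to (3,6)(W), (1,6)(W), (5,3)(W), (5,2)(W); every one is W ⇒ L
(6,0): moves to (4,0)(W), (2,0)(W); every one is W ⇒ L
(6,1): moves to (4,1)(W), (2,1)(W); every one is W ⇒ L
(6,2): moves to (4,2)(W), (2,2)(W); every one is W ⇒ L
(6,7): moves to (4,7)(W), (2,7)(W), (6,4)(W), (6,3)(W); every one is W ⇒ L
(6,8): moves to (4,8)(W), (2,8)(W), (6,5)(W), (6,4)(W); every one is W ⇒ L
(7,0): moves to (5,0)(W), (3,0)(W); every one is W ⇒ L
(7,1): moves to (5,1)(W), (3,1)(W); every one is W ⇒ L
(7,2): moves to (5,2)(W), (3,2)(W); every one is W ⇒ L
(7,7): moves to (5,7)(W), (3,7)(W), (7,4)(W), (7,3)(W); every one is W ⇒ L
(7,8): moves to (5,8)(W), (3,8)(W), (7,5)(W), (7,4)(W); every one is W ⇒ L
(8,3): moves to (6,3)(W), (4,3)(W), (8,0)(W); every one is W ⇒ L
(8,4): moves to (6,4)(W), (4,4)(W), (8,1)(W), (8,0)(W); every one is W ⇒ L
(8,5): moves to (6,5)(W), (4,5)(W), (8,2)(W), (8,1)(W); every one is W ⇒ L
Every other cell has at least one move into one of the L cells above, so it is W.
(6,8): one of the L cells justified above, so L
(8,2): the move to (6,2) reaches an L cell, so W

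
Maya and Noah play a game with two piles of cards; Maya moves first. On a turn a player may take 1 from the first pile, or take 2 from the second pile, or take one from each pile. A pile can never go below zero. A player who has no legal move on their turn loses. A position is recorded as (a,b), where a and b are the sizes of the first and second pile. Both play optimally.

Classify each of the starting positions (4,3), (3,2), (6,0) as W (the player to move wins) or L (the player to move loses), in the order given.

Label each position W (a win for the player to move) or L (a loss). A position with no legal move is L; any other position is W exactly when some move reaches an L, and L when every move reaches a W.
No move ever increases a pile, so every position that can arise here has a ≤ 6 and b ≤ 3; it is enough to label the cells with 0 ≤ a ≤ 6 and 0 ≤ b ≤ 3.
Every move lowers a or b (never raises either), so fill the grid row by row in increasing a, and left to right within a row: each cell's successors are then already labelled.
      b=0  b=1  b=2  b=3
a=0:    L    L    W    W
a=1:    W    W    W    L
a=2:    L    L    W    W
a=3:    W    W    W    L
a=4:    L    L    W    W
a=5:    W    W    W    L
a=6:    L    L    W    W
Cells with no legal move (terminal, hence L): (0,0), (0,1).
The remaining L cells, each justified by listing all of its moves:
(1,3): →(0,3)(W), (1,1)(W), (0,2)(W) — all W, so L
(2,0): →(1,0)(W) only, which is W, so L
(2,1): →(1,1)(W), (1,0)(W) — all W, so L
(3,3): →(2,3)(W), (3,1)(W), (2,2)(W) — all W, so L
(4,0): →(3,0)(W) only, which is W, so L
(4,1): →(3,1)(W), (3,0)(W) — all W, so L
(5,3): →(4,3)(W), (5,1)(W), (4,2)(W) — all W, so L
(6,0): →(5,0)(W) only, which is W, so L
(6,1): →(5,1)(W), (5,0)(W) — all W, so L
Every other cell has at least one move into one of the L cells above, so it is W.
(4,3): the move to (3,3) reaches an L cell, so W
(3,2): the move to (2,1) reaches an L cell, so W
(6,0): one of the L cells justified above, so L

(4,3): W, (3,2): W, (6,0): L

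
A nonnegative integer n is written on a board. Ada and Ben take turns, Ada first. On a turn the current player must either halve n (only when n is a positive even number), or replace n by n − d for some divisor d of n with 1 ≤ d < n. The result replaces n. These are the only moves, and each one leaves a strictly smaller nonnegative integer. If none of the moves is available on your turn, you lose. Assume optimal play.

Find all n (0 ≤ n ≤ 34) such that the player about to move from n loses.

Use the standard recursion: the mover loses at a terminal position; elsewhere, the mover wins exactly when some move hands the opponent an L position.
n=0: no move → L
n=1: no move → L
n=2: can move to 1, which is L ⇒ W
n=3: the only move is to 2(W), a W ⇒ L
n=4: can move to 3, which is L ⇒ W
n=5: the only move is to 4(W), a W ⇒ L
n=6: can move to 3, which is L ⇒ W
n=7: the only move is to 6(W), a W ⇒ L
n=8: can move to 7, which is L ⇒ W
n=9: moves to 6(W), 8(W); every one is W ⇒ L
n=10: can move to 5, which is L ⇒ W
n=11: the only move is to 10(W), a W ⇒ L
n=12: can move to 9, which is L ⇒ W
n=13: the only move is to 12(W), a W ⇒ L
n=14: can move to 7, which is L ⇒ W
n=15: moves to 10(W), 12(W), 14(W); every one is W ⇒ L
n=16: can move to 15, which is L ⇒ W
n=17: the only move is to 16(W), a W ⇒ L
n=18: can move to 9, which is L ⇒ W
n=19: the only move is to 18(W), a W ⇒ L
n=20: can move to 15, which is L ⇒ W
n=21: moves to 14(W), 18(W), 20(W); every one is W ⇒ L
n=22: can move to 11, which is L ⇒ W
n=23: the only move is to 22(W), a W ⇒ L
n=24: can move to 21, which is L ⇒ W
n=25: moves to 20(W), 24(W); every one is W ⇒ L
n=26: can move to 13, which is L ⇒ W
n=27: moves to 18(W), 24(W), 26(W); every one is W ⇒ L
n=28: can move to 21, which is L ⇒ W
n=29: the only move is to 28(W), a W ⇒ L
n=30: can move to 15, which is L ⇒ W
n=31: the only move is to 30(W), a W ⇒ L
n=32: can move to 31, which is L ⇒ W
n=33: moves to 22(W), 30(W), 32(W); every one is W ⇒ L
n=34: can move to 17, which is L ⇒ W
Reading off the rows marked L gives the requested list; there are 18 such values of n.

0, 1, 3, 5, 7, 9, 11, 13, 15, 17, 19, 21, 23, 25, 27, 29, 31, 33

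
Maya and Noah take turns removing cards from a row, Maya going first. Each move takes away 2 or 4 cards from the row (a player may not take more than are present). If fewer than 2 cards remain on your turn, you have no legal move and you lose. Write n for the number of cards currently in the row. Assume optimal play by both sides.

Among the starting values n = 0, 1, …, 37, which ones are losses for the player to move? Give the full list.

0, 1, 6, 7, 12, 13, 18, 19, 24, 25, 30, 31, 36, 37

Use the standard recursion: the mover loses at a terminal position; elsewhere, the mover wins exactly when some move hands the opponent an L position.
n=0: no move → L
n=1: no move → L
n=2: W (go to 0, an L position)
n=3: W (go to 1, an L position)
n=4: W (go to 0, an L position)
n=5: W (go to 1, an L position)
n=6: L (options 4(W), 2(W) are all W)
n=7: L (options 5(W), 3(W) are all W)
n=8: W (go to 6, an L position)
n=9: W (go to 7, an L position)
n=10: W (go to 6, an L position)
n=11: W (go to 7, an L position)
n=12: L (options 10(W), 8(W) are all W)
n=13: L (options 11(W), 9(W) are all W)
n=14: W (go to 12, an L position)
n=15: W (go to 13, an L position)
n=16: W (go to 12, an L position)
n=17: W (go to 13, an L position)
n=18: L (options 16(W), 14(W) are all W)
n=19: L (options 17(W), 15(W) are all W)
n=20: W (go to 18, an L position)
n=21: W (go to 19, an L position)
n=22: W (go to 18, an L position)
n=23: W (go to 19, an L position)
n=24: L (options 22(W), 20(W) are all W)
n=25: L (options 23(W), 21(W) are all W)
n=26: W (go to 24, an L position)
n=27: W (go to 25, an L position)
n=28: W (go to 24, an L position)
n=29: W (go to 25, an L position)
n=30: L (options 28(W), 26(W) are all W)
n=31: L (options 29(W), 27(W) are all W)
n=32: W (go to 30, an L position)
n=33: W (go to 31, an L position)
n=34: W (go to 30, an L position)
n=35: W (go to 31, an L position)
n=36: L (options 34(W), 32(W) are all W)
n=37: L (options 35(W), 33(W) are all W)
Reading off the rows marked L gives the requested list; there are 14 such values of n.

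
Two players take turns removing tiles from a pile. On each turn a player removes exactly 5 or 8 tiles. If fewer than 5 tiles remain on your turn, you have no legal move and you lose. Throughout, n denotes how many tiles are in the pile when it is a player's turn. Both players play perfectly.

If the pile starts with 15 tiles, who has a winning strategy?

The second player wins.

Compute win/loss labels from the base case upward. A position with no move is L. Any other position is W if it can reach an L in one move, else L.
n=0: no move → L
n=1: no move → L
n=2: no move → L
n=3: no move → L
n=4: no move → L
n=5: reaches L-position 0 → W
n=6: reaches L-position 1 → W
n=7: reaches L-position 2 → W
n=8: reaches L-position 3 → W
n=9: reaches L-position 4 → W
n=10: reaches L-position 2 → W
n=11: reaches L-position 3 → W
n=12: reaches L-position 4 → W
n=13: only reaches 8(W), 5(W), all W → L
n=14: only reaches 9(W), 6(W), all W → L
n=15: only reaches 10(W), 7(W), all W → L
The starting position 15 is L: whatever the player to move does, the opponent receives a W position.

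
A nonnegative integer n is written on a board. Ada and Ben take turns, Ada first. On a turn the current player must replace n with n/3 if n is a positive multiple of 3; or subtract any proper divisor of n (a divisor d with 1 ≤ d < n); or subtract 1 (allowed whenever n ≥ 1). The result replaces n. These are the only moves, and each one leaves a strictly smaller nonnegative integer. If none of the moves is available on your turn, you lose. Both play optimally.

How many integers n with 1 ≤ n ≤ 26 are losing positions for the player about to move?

Build the W/L table. Terminal = L. A non-terminal position is W if it has a move to some L; otherwise it is L.
n=0: no move → L
n=1: W (go to 0, an L position)
n=2: L (sole option 1(W) is W)
n=3: W (go to 2, an L position)
n=4: W (go to 2, an L position)
n=5: L (sole option 4(W) is W)
n=6: W (go to 2, an L position)
n=7: L (sole option 6(W) is W)
n=8: W (go to 7, an L position)
n=9: L (options 3(W), 6(W), 8(W) are all W)
n=10: W (go to 5, an L position)
n=11: L (sole option 10(W) is W)
n=12: W (go to 9, an L position)
n=13: L (sole option 12(W) is W)
n=14: W (go to 7, an L position)
n=15: W (go to 5, an L position)
n=16: L (options 8(W), 12(W), 14(W), 15(W) are all W)
n=17: W (go to 16, an L position)
n=18: W (go to 9, an L position)
n=19: L (sole option 18(W) is W)
n=20: W (go to 16, an L position)
n=21: W (go to 7, an L position)
n=22: W (go to 11, an L position)
n=23: L (sole option 22(W) is W)
n=24: W (go to 16, an L position)
n=25: L (options 20(W), 24(W) are all W)
n=26: W (go to 13, an L position)
L entries with 1 ≤ n ≤ 26 (n=0 is outside the asked range and is not counted): n = 2, 5, 7, 9, 11, 13, 16, 19, 23, 25; that makes 10.

10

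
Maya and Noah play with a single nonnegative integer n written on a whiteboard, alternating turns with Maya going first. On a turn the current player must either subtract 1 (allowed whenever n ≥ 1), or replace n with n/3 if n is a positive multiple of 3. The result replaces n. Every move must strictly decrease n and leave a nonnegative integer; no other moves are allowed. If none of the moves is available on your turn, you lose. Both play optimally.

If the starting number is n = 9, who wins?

Noah wins.

Classify positions by backward induction: terminal positions (no move available) are L. From any other position, the mover wins iff some move reaches an L.
n=0: no move → L
n=1: W (go to 0, an L position)
n=2: L (sole option 1(W) is W)
n=3: W (go to 2, an L position)
n=4: L (sole option 3(W) is W)
n=5: W (go to 4, an L position)
n=6: W (go to 2, an L position)
n=7: L (sole option 6(W) is W)
n=8: W (go to 7, an L position)
n=9: L (options 3(W), 8(W) are all W)
The starting position 9 is L: whatever Maya does, the opponent receives a W position.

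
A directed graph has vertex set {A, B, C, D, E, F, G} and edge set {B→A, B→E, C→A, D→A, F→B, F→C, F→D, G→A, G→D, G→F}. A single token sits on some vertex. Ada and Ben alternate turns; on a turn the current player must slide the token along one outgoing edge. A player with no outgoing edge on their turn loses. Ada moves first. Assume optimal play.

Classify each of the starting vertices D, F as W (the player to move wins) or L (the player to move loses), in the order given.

Compute win/loss labels from the base case upward. A position with no move is L. Any other position is W if it can reach an L in one move, else L.
Every edge goes from a vertex to one that appears earlier in the order E, A, B, C, D, F, G, so processing vertices in that order labels each vertex after all of its successors.
E: no outgoing edge → L
A: no outgoing edge → L
B: W (go to A, an L position)
C: W (go to A, an L position)
D: W (go to A, an L position)
F: L (options D(W), C(W), B(W) are all W)
G: W (go to F, an L position)

D: W, F: L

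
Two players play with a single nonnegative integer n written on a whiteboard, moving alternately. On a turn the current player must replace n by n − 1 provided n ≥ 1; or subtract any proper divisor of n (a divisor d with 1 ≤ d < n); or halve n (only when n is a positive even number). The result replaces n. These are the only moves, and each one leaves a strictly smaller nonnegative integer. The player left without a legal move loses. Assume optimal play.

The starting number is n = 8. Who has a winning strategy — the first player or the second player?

The first player wins.

Label each position W (a win for the player to move) or L (a loss). A position with no legal move is L; any other position is W exactly when some move reaches an L, and L when every move reaches a W.
n=0: no move → L
n=1: reaches L-position 0 → W
n=2: only reaches 1(W), which is W → L
n=3: reaches L-position 2 → W
n=4: reaches L-position 2 → W
n=5: only reaches 4(W), which is W → L
n=6: reaches L-position 5 → W
n=7: only reaches 6(W), which is W → L
n=8: reaches L-position 7 → W
From 8 the player to move can move to 7, reaching an L position.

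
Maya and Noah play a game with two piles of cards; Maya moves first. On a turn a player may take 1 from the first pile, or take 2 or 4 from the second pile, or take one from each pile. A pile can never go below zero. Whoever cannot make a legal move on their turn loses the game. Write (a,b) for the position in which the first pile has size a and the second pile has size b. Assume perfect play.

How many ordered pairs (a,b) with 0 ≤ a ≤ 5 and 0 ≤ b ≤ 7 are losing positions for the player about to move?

Build the W/L table. Terminal = L. A non-terminal position is W if it has a move to some L; otherwise it is L.
Every move lowers a or b (never raises either), so fill the grid row by row in increasing a, and left to right within a row: each cell's successors are then already labelled.
      b=0  b=1  b=2  b=3  b=4  b=5  b=6  b=7
a=0:    L    L    W    W    W    W    L    L
a=1:    W    W    W    L    L    W    W    W
a=2:    L    L    W    W    W    W    L    L
a=3:    W    W    W    L    L    W    W    W
a=4:    L    L    W    W    W    W    L    L
a=5:    W    W    W    L    L    W    W    W
Cells with no legal move (terminal, hence L): (0,0), (0,1).
The remaining L cells, each justified by listing all of its moves:
(0,6): L (options (0,4)(W), (0,2)(W) are all W)
(0,7): L (options (0,5)(W), (0,3)(W) are all W)
(1,3): L (options (0,3)(W), (1,1)(W), (0,2)(W) are all W)
(1,4): L (options (0,4)(W), (1,2)(W), (1,0)(W), (0,3)(W) are all W)
(2,0): L (sole option (1,0)(W) is W)
(2,1): L (options (1,1)(W), (1,0)(W) are all W)
(2,6): L (options (1,6)(W), (2,4)(W), (2,2)(W), (1,5)(W) are all W)
(2,7): L (options (1,7)(W), (2,5)(W), (2,3)(W), (1,6)(W) are all W)
(3,3): L (options (2,3)(W), (3,1)(W), (2,2)(W) are all W)
(3,4): L (options (2,4)(W), (3,2)(W), (3,0)(W), (2,3)(W) are all W)
(4,0): L (sole option (3,0)(W) is W)
(4,1): L (options (3,1)(W), (3,0)(W) are all W)
(4,6): L (options (3,6)(W), (4,4)(W), (4,2)(W), (3,5)(W) are all W)
(4,7): L (options (3,7)(W), (4,5)(W), (4,3)(W), (3,6)(W) are all W)
(5,3): L (options (4,3)(W), (5,1)(W), (4,2)(W) are all W)
(5,4): L (options (4,4)(W), (5,2)(W), (5,0)(W), (4,3)(W) are all W)
Every other cell has at least one move into one of the L cells above, so it is W.
L cells per row: a=0: 4, a=1: 2, a=2: 4, a=3: 2, a=4: 4, a=5: 2; total 18.

18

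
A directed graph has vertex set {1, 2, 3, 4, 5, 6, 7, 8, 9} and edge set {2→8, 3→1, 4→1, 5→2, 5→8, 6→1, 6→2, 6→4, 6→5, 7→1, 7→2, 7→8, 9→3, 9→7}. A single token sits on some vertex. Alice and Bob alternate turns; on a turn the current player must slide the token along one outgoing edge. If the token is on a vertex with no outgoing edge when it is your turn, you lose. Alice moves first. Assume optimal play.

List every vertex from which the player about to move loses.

1, 8, 9

Build the W/L table. Terminal = L. A non-terminal position is W if it has a move to some L; otherwise it is L.
Every edge goes from a vertex to one that appears earlier in the order 1, 8, 2, 7, 5, 3, 4, 6, 9, so processing vertices in that order labels each vertex after all of its successors.
1: no outgoing edge → L
8: no outgoing edge → L
2: reaches L-position 8 → W
7: reaches L-position 8 → W
5: reaches L-position 8 → W
3: reaches L-position 1 → W
4: reaches L-position 1 → W
6: reaches L-position 1 → W
9: only reaches 3(W), 7(W), all W → L
Reading off the rows marked L gives the requested list; there are 3 such vertices.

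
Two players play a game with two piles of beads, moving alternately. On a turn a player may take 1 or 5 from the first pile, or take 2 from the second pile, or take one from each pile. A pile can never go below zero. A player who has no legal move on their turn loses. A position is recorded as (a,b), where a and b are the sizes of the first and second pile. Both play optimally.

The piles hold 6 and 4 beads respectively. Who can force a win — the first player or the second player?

The first player wins.

Use the standard recursion: the mover loses at a terminal position; elsewhere, the mover wins exactly when some move hands the opponent an L position.
No move ever increases a pile, so every position that can arise here has a ≤ 6 and b ≤ 4; it is enough to label the cells with 0 ≤ a ≤ 6 and 0 ≤ b ≤ 4.
Every move lowers a or b (never raises either), so fill the grid row by row in increasing a, and left to right within a row: each cell's successors are then already labelled.
      b=0  b=1  b=2  b=3  b=4
a=0:    L    L    W    W    L
a=1:    W    W    W    L    W
a=2:    L    L    W    W    W
a=3:    W    W    W    L    L
a=4:    L    L    W    W    W
a=5:    W    W    W    L    W
a=6:    L    L    W    W    W
Cells with no legal move (terminal, hence L): (0,0), (0,1).
The remaining L cells, each justified by listing all of its moves:
(0,4): the only move is to (0,2)(W), a W ⇒ L
(1,3): moves to (0,3)(W), (1,1)(W), (0,2)(W); every one is W ⇒ L
(2,0): the only move is to (1,0)(W), a W ⇒ L
(2,1): moves to (1,1)(W), (1,0)(W); every one is W ⇒ L
(3,3): moves to (2,3)(W), (3,1)(W), (2,2)(W); every one is W ⇒ L
(3,4): moves to (2,4)(W), (3,2)(W), (2,3)(W); every one is W ⇒ L
(4,0): the only move is to (3,0)(W), a W ⇒ L
(4,1): moves to (3,1)(W), (3,0)(W); every one is W ⇒ L
(5,3): moves to (4,3)(W), (0,3)(W), (5,1)(W), (4,2)(W); every one is W ⇒ L
(6,0): moves to (5,0)(W), (1,0)(W); every one is W ⇒ L
(6,1): moves to (5,1)(W), (1,1)(W), (5,0)(W); every one is W ⇒ L
Every other cell has at least one move into one of the L cells above, so it is W.
From (6,4) the player to move can move to (5,3), reaching an L position.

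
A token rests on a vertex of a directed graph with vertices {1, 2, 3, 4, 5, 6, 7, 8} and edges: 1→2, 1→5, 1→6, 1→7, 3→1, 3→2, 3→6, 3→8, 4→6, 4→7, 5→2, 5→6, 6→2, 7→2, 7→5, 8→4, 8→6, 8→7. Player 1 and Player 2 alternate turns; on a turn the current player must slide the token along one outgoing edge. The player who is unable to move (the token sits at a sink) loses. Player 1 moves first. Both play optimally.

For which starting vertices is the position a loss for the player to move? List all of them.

Use the standard recursion: the mover loses at a terminal position; elsewhere, the mover wins exactly when some move hands the opponent an L position.
Every edge goes from a vertex to one that appears earlier in the order 2, 6, 5, 7, 4, 8, 1, 3, so processing vertices in that order labels each vertex after all of its successors.
2: no outgoing edge → L
6: can move to 2, which is L ⇒ W
5: can move to 2, which is L ⇒ W
7: can move to 2, which is L ⇒ W
4: moves to 7(W), 6(W); every one is W ⇒ L
8: can move to 4, which is L ⇒ W
1: can move to 2, which is L ⇒ W
3: can move to 2, which is L ⇒ W
Reading off the rows marked L gives the requested list; there are 2 such vertices.

2, 4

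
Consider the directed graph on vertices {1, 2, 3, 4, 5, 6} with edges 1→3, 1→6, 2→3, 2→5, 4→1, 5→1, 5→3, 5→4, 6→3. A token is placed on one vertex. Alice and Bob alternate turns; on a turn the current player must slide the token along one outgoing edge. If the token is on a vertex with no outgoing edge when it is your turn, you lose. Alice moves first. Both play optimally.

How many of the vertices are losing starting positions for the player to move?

2

Classify positions by backward induction: terminal positions (no move available) are L. From any other position, the mover wins iff some move reaches an L.
Every edge goes from a vertex to one that appears earlier in the order 3, 6, 1, 4, 5, 2, so processing vertices in that order labels each vertex after all of its successors.
3: no outgoing edge → L
6: W (go to 3, an L position)
1: W (go to 3, an L position)
4: L (sole option 1(W) is W)
5: W (go to 4, an L position)
2: W (go to 3, an L position)
The L vertices are 3, 4; that is 2 in all.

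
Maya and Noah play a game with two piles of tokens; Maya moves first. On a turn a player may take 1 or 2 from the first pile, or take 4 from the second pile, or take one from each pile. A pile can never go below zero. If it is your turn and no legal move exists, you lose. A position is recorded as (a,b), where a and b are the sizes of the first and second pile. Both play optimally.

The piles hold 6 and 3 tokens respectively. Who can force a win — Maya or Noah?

Noah wins.

Positions with no move are L. A position that does have a move is losing for the player to move precisely when every available move leads to a winning position for the opponent. Fill in the labels:
No move ever increases a pile, so every position that can arise here has a ≤ 6 and b ≤ 3; it is enough to label the cells with 0 ≤ a ≤ 6 and 0 ≤ b ≤ 3.
Every move lowers a or b (never raises either), so fill the grid row by row in increasing a, and left to right within a row: each cell's successors are then already labelled.
      b=0  b=1  b=2  b=3
a=0:    L    L    L    L
a=1:    W    W    W    W
a=2:    W    W    W    W
a=3:    L    L    L    L
a=4:    W    W    W    W
a=5:    W    W    W    W
a=6:    L    L    L    L
Cells with no legal move (terminal, hence L): (0,0), (0,1), (0,2), (0,3).
The remaining L cells, each justified by listing all of its moves:
(3,0): L (options (2,0)(W), (1,0)(W) are all W)
(3,1): L (options (2,1)(W), (1,1)(W), (2,0)(W) are all W)
(3,2): L (options (2,2)(W), (1,2)(W), (2,1)(W) are all W)
(3,3): L (options (2,3)(W), (1,3)(W), (2,2)(W) are all W)
(6,0): L (options (5,0)(W), (4,0)(W) are all W)
(6,1): L (options (5,1)(W), (4,1)(W), (5,0)(W) are all W)
(6,2): L (options (5,2)(W), (4,2)(W), (5,1)(W) are all W)
(6,3): L (options (5,3)(W), (4,3)(W), (5,2)(W) are all W)
Every other cell has at least one move into one of the L cells above, so it is W.
Every move from (6,3) reaches a W position, so the mover loses.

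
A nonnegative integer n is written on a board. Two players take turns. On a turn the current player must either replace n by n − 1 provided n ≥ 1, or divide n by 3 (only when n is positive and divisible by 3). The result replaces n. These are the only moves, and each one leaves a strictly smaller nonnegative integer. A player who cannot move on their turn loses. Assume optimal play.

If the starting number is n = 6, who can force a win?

Work bottom-up. With no move the player to move loses. Otherwise the position is W if at least one move leads to an L position for the opponent, and L if every move leads to a W.
n=0: no move → L
n=1: reaches L-position 0 → W
n=2: only reaches 1(W), which is W → L
n=3: reaches L-position 2 → W
n=4: only reaches 3(W), which is W → L
n=5: reaches L-position 4 → W
n=6: reaches L-position 2 → W
From 6 the player to move can move to 2, reaching an L position.

The first player wins.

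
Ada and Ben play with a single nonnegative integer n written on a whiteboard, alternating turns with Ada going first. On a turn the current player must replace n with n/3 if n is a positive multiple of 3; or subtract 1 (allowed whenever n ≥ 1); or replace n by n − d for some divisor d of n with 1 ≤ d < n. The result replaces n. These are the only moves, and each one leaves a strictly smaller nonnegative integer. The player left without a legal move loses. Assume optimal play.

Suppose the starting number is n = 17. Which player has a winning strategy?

Work bottom-up. With no move the player to move loses. Otherwise the position is W if at least one move leads to an L position for the opponent, and L if every move leads to a W.
n=0: no move → L
n=1: reaches L-position 0 → W
n=2: only reaches 1(W), which is W → L
n=3: reaches L-position 2 → W
n=4: reaches L-position 2 → W
n=5: only reaches 4(W), which is W → L
n=6: reaches L-position 2 → W
n=7: only reaches 6(W), which is W → L
n=8: reaches L-position 7 → W
n=9: only reaches 3(W), 6(W), 8(W), all W → L
n=10: reaches L-position 5 → W
n=11: only reaches 10(W), which is W → L
n=12: reaches L-position 9 → W
n=13: only reaches 12(W), which is W → L
n=14: reaches L-position 7 → W
n=15: reaches L-position 5 → W
n=16: only reaches 8(W), 12(W), 14(W), 15(W), all W → L
n=17: reaches L-position 16 → W
From 17 Ada can move to 16, reaching an L position.

Ada wins.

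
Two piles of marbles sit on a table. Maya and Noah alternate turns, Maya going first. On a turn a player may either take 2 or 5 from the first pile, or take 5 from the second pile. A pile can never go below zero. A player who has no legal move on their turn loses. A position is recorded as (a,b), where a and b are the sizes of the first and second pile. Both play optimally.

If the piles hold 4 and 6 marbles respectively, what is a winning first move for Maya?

Positions with no move are L. A position that does have a move is losing for the player to move precisely when every available move leads to a winning position for the opponent. Fill in the labels:
No move ever increases a pile, so every position that can arise here has a ≤ 4 and b ≤ 6; it is enough to label the cells with 0 ≤ a ≤ 4 and 0 ≤ b ≤ 6.
Every move lowers a or b (never raises either), so fill the grid row by row in increasing a, and left to right within a row: each cell's successors are then already labelled.
      b=0  b=1  b=2  b=3  b=4  b=5  b=6
a=0:    L    L    L    L    L    W    W
a=1:    L    L    L    L    L    W    W
a=2:    W    W    W    W    W    L    L
a=3:    W    W    W    W    W    L    L
a=4:    L    L    L    L    L    W    W
Cells with no legal move (terminal, hence L): (0,0), (0,1), (0,2), (0,3), (0,4), (1,0), (1,1), (1,2), (1,3), (1,4).
The remaining L cells, each justified by listing all of its moves:
(2,5): moves to (0,5)(W), (2,0)(W); every one is W ⇒ L
(2,6): moves to (0,6)(W), (2,1)(W); every one is W ⇒ L
(3,5): moves to (1,5)(W), (3,0)(W); every one is W ⇒ L
(3,6): moves to (1,6)(W), (3,1)(W); every one is W ⇒ L
(4,0): the only move is to (2,0)(W), a W ⇒ L
(4,1): the only move is to (2,1)(W), a W ⇒ L
(4,2): the only move is to (2,2)(W), a W ⇒ L
(4,3): the only move is to (2,3)(W), a W ⇒ L
(4,4): the only move is to (2,4)(W), a W ⇒ L
Every other cell has at least one move into one of the L cells above, so it is W.
From (4,6), the L positions reachable in one move are: (2,6), (4,1). Any move reaching one of these is winning.

Move to (2,6).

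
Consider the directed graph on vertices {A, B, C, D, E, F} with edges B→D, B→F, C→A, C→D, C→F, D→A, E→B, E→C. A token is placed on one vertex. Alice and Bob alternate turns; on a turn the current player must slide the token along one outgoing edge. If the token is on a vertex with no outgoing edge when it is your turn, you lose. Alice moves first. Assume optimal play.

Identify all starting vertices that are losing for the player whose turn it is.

A, E, F

Use the standard recursion: the mover loses at a terminal position; elsewhere, the mover wins exactly when some move hands the opponent an L position.
Every edge goes from a vertex to one that appears earlier in the order A, F, D, B, C, E, so processing vertices in that order labels each vertex after all of its successors.
A: no outgoing edge → L
F: no outgoing edge → L
D: W (go to A, an L position)
B: W (go to F, an L position)
C: W (go to F, an L position)
E: L (options C(W), B(W) are all W)
Reading off the rows marked L gives the requested list; there are 3 such vertices.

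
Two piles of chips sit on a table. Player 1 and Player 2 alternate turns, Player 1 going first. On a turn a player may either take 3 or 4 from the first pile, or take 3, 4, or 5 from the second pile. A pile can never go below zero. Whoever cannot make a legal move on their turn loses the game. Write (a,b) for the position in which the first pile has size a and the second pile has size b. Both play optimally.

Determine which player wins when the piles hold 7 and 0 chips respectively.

Work bottom-up. With no move the player to move loses. Otherwise the position is W if at least one move leads to an L position for the opponent, and L if every move leads to a W.
No move ever increases a pile, so every position that can arise here has a ≤ 7 and b ≤ 0; it is enough to label the cells with 0 ≤ a ≤ 7 and 0 ≤ b ≤ 0.
Every move lowers a or b (never raises either), so fill the grid row by row in increasing a, and left to right within a row: each cell's successors are then already labelled.
      b=0
a=0:    L
a=1:    L
a=2:    L
a=3:    W
a=4:    W
a=5:    W
a=6:    W
a=7:    L
Cells with no legal move (terminal, hence L): (0,0), (1,0), (2,0).
The remaining L cells, each justified by listing all of its moves:
(7,0): →(4,0)(W), (3,0)(W) — all W, so L
Every other cell has at least one move into one of the L cells above, so it is W.
The starting position (7,0) is L: whatever Player 1 does, the opponent receives a W position.

Player 2 wins.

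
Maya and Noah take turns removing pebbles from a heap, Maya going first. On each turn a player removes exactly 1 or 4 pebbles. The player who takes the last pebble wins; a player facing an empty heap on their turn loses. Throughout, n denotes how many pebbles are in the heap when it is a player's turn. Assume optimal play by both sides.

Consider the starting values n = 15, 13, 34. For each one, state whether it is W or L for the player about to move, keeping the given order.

Compute win/loss labels from the base case upward. A position with no move is L. Any other position is W if it can reach an L in one move, else L.
n=0: no move → L
n=1: reaches L-position 0 → W
n=2: only reaches 1(W), which is W → L
n=3: reaches L-position 2 → W
n=4: reaches L-position 0 → W
n=5: only reaches 4(W), 1(W), all W → L
n=6: reaches L-position 5 → W
n=7: only reaches 6(W), 3(W), all W → L
n=8: reaches L-position 7 → W
n=9: reaches L-position 5 → W
n=10: only reaches 9(W), 6(W), all W → L
n=11: reaches L-position 10 → W
n=12: only reaches 11(W), 8(W), all W → L
n=13: reaches L-position 12 → W
n=14: reaches L-position 10 → W
n=15: only reaches 14(W), 11(W), all W → L
n=16: reaches L-position 15 → W
n=17: only reaches 16(W), 13(W), all W → L
n=18: reaches L-position 17 → W
n=19: reaches L-position 15 → W
n=20: only reaches 19(W), 16(W), all W → L
n=21: reaches L-position 20 → W
n=22: only reaches 21(W), 18(W), all W → L
n=23: reaches L-position 22 → W
n=24: reaches L-position 20 → W
n=25: only reaches 24(W), 21(W), all W → L
n=26: reaches L-position 25 → W
n=27: only reaches 26(W), 23(W), all W → L
n=28: reaches L-position 27 → W
n=29: reaches L-position 25 → W
n=30: only reaches 29(W), 26(W), all W → L
n=31: reaches L-position 30 → W
n=32: only reaches 31(W), 28(W), all W → L
n=33: reaches L-position 32 → W
n=34: reaches L-position 30 → W

15: L, 13: W, 34: W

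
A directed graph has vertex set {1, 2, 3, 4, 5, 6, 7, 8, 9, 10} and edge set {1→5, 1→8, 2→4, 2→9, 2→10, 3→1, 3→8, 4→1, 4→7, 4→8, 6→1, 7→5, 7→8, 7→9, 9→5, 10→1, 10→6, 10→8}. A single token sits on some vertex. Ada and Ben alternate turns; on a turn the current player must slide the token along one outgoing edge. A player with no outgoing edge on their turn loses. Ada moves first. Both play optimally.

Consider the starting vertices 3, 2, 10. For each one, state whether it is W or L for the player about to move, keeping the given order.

Compute win/loss labels from the base case upward. A position with no move is L. Any other position is W if it can reach an L in one move, else L.
Every edge goes from a vertex to one that appears earlier in the order 8, 5, 1, 9, 7, 4, 6, 3, 10, 2, so processing vertices in that order labels each vertex after all of its successors.
8: no outgoing edge → L
5: no outgoing edge → L
1: W (go to 5, an L position)
9: W (go to 5, an L position)
7: W (go to 5, an L position)
4: W (go to 8, an L position)
6: L (sole option 1(W) is W)
3: W (go to 8, an L position)
10: W (go to 6, an L position)
2: L (options 10(W), 4(W), 9(W) are all W)

3: W, 2: L, 10: W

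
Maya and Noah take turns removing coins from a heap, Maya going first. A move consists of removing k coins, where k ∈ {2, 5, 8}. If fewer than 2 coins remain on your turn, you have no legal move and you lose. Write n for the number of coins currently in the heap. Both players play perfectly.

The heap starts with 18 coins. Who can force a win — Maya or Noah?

Maya wins.

Positions with no move are L. A position that does have a move is losing for the player to move precisely when every available move leads to a winning position for the opponent. Fill in the labels:
n=0: no move → L
n=1: no move → L
n=2: W (go to 0, an L position)
n=3: W (go to 1, an L position)
n=4: L (sole option 2(W) is W)
n=5: W (go to 0, an L position)
n=6: W (go to 4, an L position)
n=7: L (options 5(W), 2(W) are all W)
n=8: W (go to 0, an L position)
n=9: W (go to 7, an L position)
n=10: L (options 8(W), 5(W), 2(W) are all W)
n=11: L (options 9(W), 6(W), 3(W) are all W)
n=12: W (go to 10, an L position)
n=13: W (go to 11, an L position)
n=14: L (options 12(W), 9(W), 6(W) are all W)
n=15: W (go to 10, an L position)
n=16: W (go to 14, an L position)
n=17: L (options 15(W), 12(W), 9(W) are all W)
n=18: W (go to 10, an L position)
From 18 Maya can remove 8, leaving 10, reaching an L position.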